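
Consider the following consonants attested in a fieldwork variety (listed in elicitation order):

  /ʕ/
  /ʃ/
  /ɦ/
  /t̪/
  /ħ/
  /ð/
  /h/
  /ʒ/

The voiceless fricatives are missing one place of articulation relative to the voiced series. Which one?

place of articulation  voiceless  voiced  
dental            —         ð       
postalveolar      ʃ         ʒ       
pharyngeal        ħ         ʕ       
glottal           h         ɦ       
Every place of articulation has a voiceless member except dental, where /θ/ would be expected.

dental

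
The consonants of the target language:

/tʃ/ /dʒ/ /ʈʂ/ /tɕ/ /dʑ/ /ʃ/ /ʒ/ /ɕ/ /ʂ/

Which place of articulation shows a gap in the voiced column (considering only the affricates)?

place of articulation  voiceless  voiced  
postalveolar      tʃ        dʒ      
retroflex         ʈʂ        —       
alveolo-palatal   tɕ        dʑ      
Every place of articulation has a voiced member except retroflex, where /ɖʐ/ would be expected.

retroflex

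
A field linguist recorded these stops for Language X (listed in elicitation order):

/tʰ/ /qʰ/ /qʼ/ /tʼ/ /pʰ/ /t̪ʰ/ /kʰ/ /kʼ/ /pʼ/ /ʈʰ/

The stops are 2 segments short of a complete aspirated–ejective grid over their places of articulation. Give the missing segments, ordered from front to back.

Aspirated: /pʰ/ (bilabial), /t̪ʰ/ (dental), /tʰ/ (alveolar), /ʈʰ/ (retroflex), /kʰ/ (velar), /qʰ/ (uvular).
Ejective: /pʼ/ (bilabial), /tʼ/ (alveolar), /kʼ/ (velar), /qʼ/ (uvular).
Gaps, from front to back: dental lacks ejective (/t̪ʼ/); retroflex lacks ejective (/ʈʼ/).

/t̪ʼ/, /ʈʼ/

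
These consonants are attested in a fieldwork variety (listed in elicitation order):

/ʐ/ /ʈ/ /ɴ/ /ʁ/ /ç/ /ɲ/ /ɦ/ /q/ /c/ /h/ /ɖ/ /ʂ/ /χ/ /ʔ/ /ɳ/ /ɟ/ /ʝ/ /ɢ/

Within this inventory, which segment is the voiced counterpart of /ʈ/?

/ɖ/

/ʈ/ is a voiceless retroflex stop.
The voiced counterpart is a voiced retroflex stop — in this inventory, /ɖ/.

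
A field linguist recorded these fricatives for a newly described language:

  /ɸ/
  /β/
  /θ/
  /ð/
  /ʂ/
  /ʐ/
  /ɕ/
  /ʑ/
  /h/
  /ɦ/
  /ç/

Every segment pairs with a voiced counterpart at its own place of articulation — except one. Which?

/ç/

Bilabial: /ɸ/ ~ /β/
Dental: /θ/ ~ /ð/
Retroflex: /ʂ/ ~ /ʐ/
Alveolo-palatal: /ɕ/ ~ /ʑ/
Glottal: /h/ ~ /ɦ/
Palatal: only /ç/ (voiceless); no voiced partner.
So /ç/ is the unpaired segment.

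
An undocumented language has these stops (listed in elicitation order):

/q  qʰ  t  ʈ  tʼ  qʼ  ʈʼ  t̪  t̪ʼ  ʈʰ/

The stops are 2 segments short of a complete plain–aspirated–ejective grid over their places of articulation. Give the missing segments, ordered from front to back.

/t̪ʰ/, /tʰ/

dental: plain /t̪/, aspirated —, ejective /t̪ʼ/.
alveolar: plain /t/, aspirated —, ejective /tʼ/.
retroflex: plain /ʈ/, aspirated /ʈʰ/, ejective /ʈʼ/.
uvular: plain /q/, aspirated /qʰ/, ejective /qʼ/.
Gaps, from front to back: dental lacks aspirated (/t̪ʰ/); alveolar lacks aspirated (/tʰ/).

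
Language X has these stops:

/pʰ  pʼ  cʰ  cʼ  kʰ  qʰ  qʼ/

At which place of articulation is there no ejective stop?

velar

Aspirated: /pʰ/ (bilabial), /cʰ/ (palatal), /kʰ/ (velar), /qʰ/ (uvular).
Ejective: /pʼ/ (bilabial), /cʼ/ (palatal), /qʼ/ (uvular).
Every place of articulation has an ejective member except velar, where /kʼ/ would be expected.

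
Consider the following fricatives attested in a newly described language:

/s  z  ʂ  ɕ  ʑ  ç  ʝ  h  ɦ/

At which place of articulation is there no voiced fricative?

alveolar: voiceless /s/, voiced /z/.
retroflex: voiceless /ʂ/, voiced —.
alveolo-palatal: voiceless /ɕ/, voiced /ʑ/.
palatal: voiceless /ç/, voiced /ʝ/.
glottal: voiceless /h/, voiced /ɦ/.
Every place of articulation has a voiced member except retroflex, where /ʐ/ would be expected.

retroflex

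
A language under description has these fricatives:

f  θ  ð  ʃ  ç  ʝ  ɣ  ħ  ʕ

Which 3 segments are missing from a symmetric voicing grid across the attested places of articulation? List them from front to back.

Voiceless: /f/ (labiodental), /θ/ (dental), /ʃ/ (postalveolar), /ç/ (palatal), /ħ/ (pharyngeal).
Voiced: /ð/ (dental), /ʝ/ (palatal), /ɣ/ (velar), /ʕ/ (pharyngeal).
Gaps, from front to back: labiodental lacks voiced (/v/); postalveolar lacks voiced (/ʒ/); velar lacks voiceless (/x/).

/v/, /ʒ/, /x/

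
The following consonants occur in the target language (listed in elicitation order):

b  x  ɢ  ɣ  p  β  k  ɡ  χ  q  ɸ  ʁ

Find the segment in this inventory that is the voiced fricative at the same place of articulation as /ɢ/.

/ʁ/

/ɢ/ is a voiced uvular stop.
The voiced fricative at the same place is a voiced uvular fricative — in this inventory, /ʁ/.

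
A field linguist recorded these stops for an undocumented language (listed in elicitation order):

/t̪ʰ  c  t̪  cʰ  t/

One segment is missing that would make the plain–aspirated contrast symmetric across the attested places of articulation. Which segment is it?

place of articulation  plain     aspirated
dental            t̪        t̪ʰ     
alveolar          t         —       
palatal           c         cʰ      
The alveolar row has no aspirated member, so the gap is the aspirated alveolar stop /tʰ/.

/tʰ/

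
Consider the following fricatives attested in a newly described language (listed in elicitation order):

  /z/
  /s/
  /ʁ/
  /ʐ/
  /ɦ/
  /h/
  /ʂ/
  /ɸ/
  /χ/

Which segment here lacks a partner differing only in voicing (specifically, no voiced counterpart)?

Alveolar: /s/ ~ /z/
Retroflex: /ʂ/ ~ /ʐ/
Uvular: /χ/ ~ /ʁ/
Glottal: /h/ ~ /ɦ/
Bilabial: only /ɸ/ (voiceless); no voiced partner.
So /ɸ/ is the unpaired segment.

/ɸ/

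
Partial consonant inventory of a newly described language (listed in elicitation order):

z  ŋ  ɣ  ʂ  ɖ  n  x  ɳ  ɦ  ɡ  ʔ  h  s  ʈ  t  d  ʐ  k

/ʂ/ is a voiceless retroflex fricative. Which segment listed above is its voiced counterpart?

/ʐ/

The voiced counterpart is a voiced retroflex fricative — in this inventory, /ʐ/.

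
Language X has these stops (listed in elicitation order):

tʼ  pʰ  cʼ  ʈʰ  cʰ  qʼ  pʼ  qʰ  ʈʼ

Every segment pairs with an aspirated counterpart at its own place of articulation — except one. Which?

/tʼ/

Bilabial: /pʰ/ ~ /pʼ/
Retroflex: /ʈʰ/ ~ /ʈʼ/
Palatal: /cʰ/ ~ /cʼ/
Uvular: /qʰ/ ~ /qʼ/
Alveolar: only /tʼ/ (ejective); no aspirated partner.
So /tʼ/ is the unpaired segment.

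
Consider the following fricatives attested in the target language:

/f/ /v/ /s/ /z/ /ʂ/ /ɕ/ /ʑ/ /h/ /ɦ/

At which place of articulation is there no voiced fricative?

place of articulation  voiceless  voiced  
labiodental       f         v       
alveolar          s         z       
retroflex         ʂ         —       
alveolo-palatal   ɕ         ʑ       
glottal           h         ɦ       
Every place of articulation has a voiced member except retroflex, where /ʐ/ would be expected.

retroflex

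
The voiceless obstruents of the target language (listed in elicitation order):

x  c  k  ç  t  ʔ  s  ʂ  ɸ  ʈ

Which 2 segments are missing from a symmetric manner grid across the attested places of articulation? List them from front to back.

/p/, /h/

bilabial: stop —, fricative /ɸ/.
alveolar: stop /t/, fricative /s/.
retroflex: stop /ʈ/, fricative /ʂ/.
palatal: stop /c/, fricative /ç/.
velar: stop /k/, fricative /x/.
glottal: stop /ʔ/, fricative —.
Gaps, from front to back: bilabial lacks stop (/p/); glottal lacks fricative (/h/).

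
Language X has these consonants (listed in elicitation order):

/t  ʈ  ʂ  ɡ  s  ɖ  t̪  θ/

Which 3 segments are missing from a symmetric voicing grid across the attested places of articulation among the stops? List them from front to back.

Voiceless: /t̪/ (dental), /t/ (alveolar), /ʈ/ (retroflex).
Voiced: /ɖ/ (retroflex), /ɡ/ (velar).
Gaps, from front to back: dental lacks voiced (/d̪/); alveolar lacks voiced (/d/); velar lacks voiceless (/k/).

/d̪/, /d/, /k/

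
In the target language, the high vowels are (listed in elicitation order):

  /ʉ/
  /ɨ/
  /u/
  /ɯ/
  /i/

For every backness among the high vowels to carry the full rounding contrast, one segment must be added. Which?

/y/

backness          unrounded  rounded 
front             i         —       
central           ɨ         ʉ       
back              ɯ         u       
The front row has no rounded member, so the gap is the front rounded vowel /y/.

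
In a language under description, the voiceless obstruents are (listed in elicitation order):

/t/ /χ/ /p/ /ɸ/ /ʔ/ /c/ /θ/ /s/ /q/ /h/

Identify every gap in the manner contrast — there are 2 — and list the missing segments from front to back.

/t̪/, /ç/

place of articulation  stop      fricative
bilabial          p         ɸ       
dental            —         θ       
alveolar          t         s       
palatal           c         —       
uvular            q         χ       
glottal           ʔ         h       
Gaps, from front to back: dental lacks stop (/t̪/); palatal lacks fricative (/ç/).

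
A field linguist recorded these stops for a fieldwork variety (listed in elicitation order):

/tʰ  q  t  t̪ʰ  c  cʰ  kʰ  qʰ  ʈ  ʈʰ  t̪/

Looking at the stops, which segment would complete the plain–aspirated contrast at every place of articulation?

/k/

dental: plain /t̪/, aspirated /t̪ʰ/.
alveolar: plain /t/, aspirated /tʰ/.
retroflex: plain /ʈ/, aspirated /ʈʰ/.
palatal: plain /c/, aspirated /cʰ/.
velar: plain —, aspirated /kʰ/.
uvular: plain /q/, aspirated /qʰ/.
The velar row has no plain member, so the gap is the plain velar stop /k/.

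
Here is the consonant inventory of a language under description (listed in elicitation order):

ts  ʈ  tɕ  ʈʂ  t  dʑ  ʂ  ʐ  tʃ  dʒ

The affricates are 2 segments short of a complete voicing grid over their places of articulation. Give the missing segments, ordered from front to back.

alveolar: voiceless /ts/, voiced —.
postalveolar: voiceless /tʃ/, voiced /dʒ/.
retroflex: voiceless /ʈʂ/, voiced —.
alveolo-palatal: voiceless /tɕ/, voiced /dʑ/.
Gaps, from front to back: alveolar lacks voiced (/dz/); retroflex lacks voiced (/ɖʐ/).

/dz/, /ɖʐ/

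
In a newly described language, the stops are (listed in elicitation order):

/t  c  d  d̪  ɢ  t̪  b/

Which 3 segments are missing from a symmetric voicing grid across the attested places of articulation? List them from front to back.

bilabial: voiceless —, voiced /b/.
dental: voiceless /t̪/, voiced /d̪/.
alveolar: voiceless /t/, voiced /d/.
palatal: voiceless /c/, voiced —.
uvular: voiceless —, voiced /ɢ/.
Gaps, from front to back: bilabial lacks voiceless (/p/); palatal lacks voiced (/ɟ/); uvular lacks voiceless (/q/).

/p/, /ɟ/, /q/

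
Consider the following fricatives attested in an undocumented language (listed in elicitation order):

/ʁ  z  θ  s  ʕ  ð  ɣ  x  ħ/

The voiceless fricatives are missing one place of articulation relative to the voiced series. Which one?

uvular

place of articulation  voiceless  voiced  
dental            θ         ð       
alveolar          s         z       
velar             x         ɣ       
uvular            —         ʁ       
pharyngeal        ħ         ʕ       
Every place of articulation has a voiceless member except uvular, where /χ/ would be expected.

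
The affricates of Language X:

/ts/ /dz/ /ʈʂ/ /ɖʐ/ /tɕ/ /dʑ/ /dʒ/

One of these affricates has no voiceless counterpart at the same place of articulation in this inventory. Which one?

/dʒ/

Alveolar: /ts/ ~ /dz/
Retroflex: /ʈʂ/ ~ /ɖʐ/
Alveolo-palatal: /tɕ/ ~ /dʑ/
Postalveolar: only /dʒ/ (voiced); no voiceless partner.
So /dʒ/ is the unpaired segment.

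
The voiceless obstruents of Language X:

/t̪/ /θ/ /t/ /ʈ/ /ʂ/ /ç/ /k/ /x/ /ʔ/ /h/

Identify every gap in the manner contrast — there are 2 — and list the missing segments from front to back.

place of articulation  stop      fricative
dental            t̪        θ       
alveolar          t         —       
retroflex         ʈ         ʂ       
palatal           —         ç       
velar             k         x       
glottal           ʔ         h       
Gaps, from front to back: alveolar lacks fricative (/s/); palatal lacks stop (/c/).

/s/, /c/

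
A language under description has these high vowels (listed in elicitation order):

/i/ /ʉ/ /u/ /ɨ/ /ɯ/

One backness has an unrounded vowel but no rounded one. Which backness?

front

Unrounded: /i/ (front), /ɨ/ (central), /ɯ/ (back).
Rounded: /ʉ/ (central), /u/ (back).
Every backness has a rounded member except front, where /y/ would be expected.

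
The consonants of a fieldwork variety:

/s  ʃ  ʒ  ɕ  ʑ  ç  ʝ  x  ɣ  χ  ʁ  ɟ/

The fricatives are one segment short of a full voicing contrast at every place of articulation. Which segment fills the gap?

/z/

place of articulation  voiceless  voiced  
alveolar          s         —       
postalveolar      ʃ         ʒ       
alveolo-palatal   ɕ         ʑ       
palatal           ç         ʝ       
velar             x         ɣ       
uvular            χ         ʁ       
The alveolar row has no voiced member, so the gap is the voiced alveolar fricative /z/.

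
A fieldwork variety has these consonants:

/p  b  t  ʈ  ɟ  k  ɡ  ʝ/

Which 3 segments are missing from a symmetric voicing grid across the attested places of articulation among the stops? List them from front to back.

Voiceless: /p/ (bilabial), /t/ (alveolar), /ʈ/ (retroflex), /k/ (velar).
Voiced: /b/ (bilabial), /ɟ/ (palatal), /ɡ/ (velar).
Gaps, from front to back: alveolar lacks voiced (/d/); retroflex lacks voiced (/ɖ/); palatal lacks voiceless (/c/).

/d/, /ɖ/, /c/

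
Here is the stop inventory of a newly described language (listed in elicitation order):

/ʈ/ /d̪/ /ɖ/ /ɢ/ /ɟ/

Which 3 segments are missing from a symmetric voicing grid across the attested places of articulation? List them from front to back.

dental: voiceless —, voiced /d̪/.
retroflex: voiceless /ʈ/, voiced /ɖ/.
palatal: voiceless —, voiced /ɟ/.
uvular: voiceless —, voiced /ɢ/.
Gaps, from front to back: dental lacks voiceless (/t̪/); palatal lacks voiceless (/c/); uvular lacks voiceless (/q/).

/t̪/, /c/, /q/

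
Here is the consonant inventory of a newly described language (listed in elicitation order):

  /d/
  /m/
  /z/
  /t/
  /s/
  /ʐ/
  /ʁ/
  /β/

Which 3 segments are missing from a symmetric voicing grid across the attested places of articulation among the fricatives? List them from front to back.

/ɸ/, /ʂ/, /χ/

bilabial: voiceless —, voiced /β/.
alveolar: voiceless /s/, voiced /z/.
retroflex: voiceless —, voiced /ʐ/.
uvular: voiceless —, voiced /ʁ/.
Gaps, from front to back: bilabial lacks voiceless (/ɸ/); retroflex lacks voiceless (/ʂ/); uvular lacks voiceless (/χ/).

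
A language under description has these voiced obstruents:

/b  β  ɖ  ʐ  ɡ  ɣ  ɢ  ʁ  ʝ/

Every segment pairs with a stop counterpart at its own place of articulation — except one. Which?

/ʝ/

Bilabial: /b/ ~ /β/
Retroflex: /ɖ/ ~ /ʐ/
Velar: /ɡ/ ~ /ɣ/
Uvular: /ɢ/ ~ /ʁ/
Palatal: only /ʝ/ (fricative); no stop partner.
So /ʝ/ is the unpaired segment.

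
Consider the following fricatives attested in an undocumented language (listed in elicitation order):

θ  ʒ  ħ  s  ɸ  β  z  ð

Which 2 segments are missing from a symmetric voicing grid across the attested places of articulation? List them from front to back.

/ʃ/, /ʕ/

Voiceless: /ɸ/ (bilabial), /θ/ (dental), /s/ (alveolar), /ħ/ (pharyngeal).
Voiced: /β/ (bilabial), /ð/ (dental), /z/ (alveolar), /ʒ/ (postalveolar).
Gaps, from front to back: postalveolar lacks voiceless (/ʃ/); pharyngeal lacks voiced (/ʕ/).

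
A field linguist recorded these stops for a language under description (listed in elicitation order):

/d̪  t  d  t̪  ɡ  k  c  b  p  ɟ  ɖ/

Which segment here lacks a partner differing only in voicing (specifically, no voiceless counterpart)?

Bilabial: /p/ ~ /b/
Dental: /t̪/ ~ /d̪/
Alveolar: /t/ ~ /d/
Palatal: /c/ ~ /ɟ/
Velar: /k/ ~ /ɡ/
Retroflex: only /ɖ/ (voiced); no voiceless partner.
So /ɖ/ is the unpaired segment.

/ɖ/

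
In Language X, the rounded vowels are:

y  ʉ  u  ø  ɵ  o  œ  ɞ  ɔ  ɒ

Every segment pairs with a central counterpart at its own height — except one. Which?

/ɒ/

High: /y/ ~ /ʉ/ ~ /u/
High-mid: /ø/ ~ /ɵ/ ~ /o/
Low-mid: /œ/ ~ /ɞ/ ~ /ɔ/
Low: only /ɒ/ (back); no central partner.
So /ɒ/ is the unpaired segment.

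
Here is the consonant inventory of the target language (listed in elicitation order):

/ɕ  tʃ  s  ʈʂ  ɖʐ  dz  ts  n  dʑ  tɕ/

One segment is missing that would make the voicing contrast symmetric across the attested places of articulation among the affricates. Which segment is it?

/dʒ/

place of articulation  voiceless  voiced  
alveolar          ts        dz      
postalveolar      tʃ        —       
retroflex         ʈʂ        ɖʐ      
alveolo-palatal   tɕ        dʑ      
The postalveolar row has no voiced member, so the gap is the voiced postalveolar affricate /dʒ/.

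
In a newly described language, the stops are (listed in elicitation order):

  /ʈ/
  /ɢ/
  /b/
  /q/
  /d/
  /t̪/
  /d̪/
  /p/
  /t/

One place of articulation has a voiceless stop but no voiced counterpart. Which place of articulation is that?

retroflex

place of articulation  voiceless  voiced  
bilabial          p         b       
dental            t̪        d̪      
alveolar          t         d       
retroflex         ʈ         —       
uvular            q         ɢ       
Every place of articulation has a voiced member except retroflex, where /ɖ/ would be expected.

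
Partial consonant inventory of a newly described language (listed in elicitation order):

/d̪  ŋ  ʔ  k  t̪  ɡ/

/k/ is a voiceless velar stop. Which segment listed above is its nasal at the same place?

/ŋ/

The nasal at the same place is a velar nasal — in this inventory, /ŋ/.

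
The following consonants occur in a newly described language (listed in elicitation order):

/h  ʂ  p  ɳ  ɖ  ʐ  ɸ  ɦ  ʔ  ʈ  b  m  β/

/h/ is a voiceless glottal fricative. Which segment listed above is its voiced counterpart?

The voiced counterpart is a voiced glottal fricative — in this inventory, /ɦ/.

/ɦ/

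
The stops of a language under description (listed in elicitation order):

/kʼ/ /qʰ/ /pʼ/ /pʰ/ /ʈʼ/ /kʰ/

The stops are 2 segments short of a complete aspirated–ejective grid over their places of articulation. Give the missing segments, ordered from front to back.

place of articulation  aspirated  ejective
bilabial          pʰ        pʼ      
retroflex         —         ʈʼ      
velar             kʰ        kʼ      
uvular            qʰ        —       
Gaps, from front to back: retroflex lacks aspirated (/ʈʰ/); uvular lacks ejective (/qʼ/).

/ʈʰ/, /qʼ/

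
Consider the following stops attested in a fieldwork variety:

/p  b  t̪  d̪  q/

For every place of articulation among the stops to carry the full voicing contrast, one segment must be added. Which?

bilabial: voiceless /p/, voiced /b/.
dental: voiceless /t̪/, voiced /d̪/.
uvular: voiceless /q/, voiced —.
The uvular row has no voiced member, so the gap is the voiced uvular stop /ɢ/.

/ɢ/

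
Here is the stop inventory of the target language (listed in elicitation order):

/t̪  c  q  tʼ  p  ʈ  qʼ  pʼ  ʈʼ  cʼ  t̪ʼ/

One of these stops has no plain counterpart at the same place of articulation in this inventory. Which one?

/tʼ/

Bilabial: /p/ ~ /pʼ/
Dental: /t̪/ ~ /t̪ʼ/
Retroflex: /ʈ/ ~ /ʈʼ/
Palatal: /c/ ~ /cʼ/
Uvular: /q/ ~ /qʼ/
Alveolar: only /tʼ/ (ejective); no plain partner.
So /tʼ/ is the unpaired segment.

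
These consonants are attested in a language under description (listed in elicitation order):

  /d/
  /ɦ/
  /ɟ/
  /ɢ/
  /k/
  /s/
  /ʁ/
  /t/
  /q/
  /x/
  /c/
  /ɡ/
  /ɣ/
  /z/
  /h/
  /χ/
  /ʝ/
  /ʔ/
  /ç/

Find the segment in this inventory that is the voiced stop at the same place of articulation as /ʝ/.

/ʝ/ is a voiced palatal fricative.
The voiced stop at the same place is a voiced palatal stop — in this inventory, /ɟ/.

/ɟ/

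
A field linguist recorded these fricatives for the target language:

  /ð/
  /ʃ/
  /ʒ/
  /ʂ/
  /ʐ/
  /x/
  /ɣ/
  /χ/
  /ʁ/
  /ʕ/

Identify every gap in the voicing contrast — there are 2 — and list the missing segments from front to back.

/θ/, /ħ/

Voiceless: /ʃ/ (postalveolar), /ʂ/ (retroflex), /x/ (velar), /χ/ (uvular).
Voiced: /ð/ (dental), /ʒ/ (postalveolar), /ʐ/ (retroflex), /ɣ/ (velar), /ʁ/ (uvular), /ʕ/ (pharyngeal).
Gaps, from front to back: dental lacks voiceless (/θ/); pharyngeal lacks voiceless (/ħ/).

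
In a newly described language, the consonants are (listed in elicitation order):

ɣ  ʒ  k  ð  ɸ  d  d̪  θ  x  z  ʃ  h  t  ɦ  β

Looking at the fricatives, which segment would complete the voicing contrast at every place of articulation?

/s/

bilabial: voiceless /ɸ/, voiced /β/.
dental: voiceless /θ/, voiced /ð/.
alveolar: voiceless —, voiced /z/.
postalveolar: voiceless /ʃ/, voiced /ʒ/.
velar: voiceless /x/, voiced /ɣ/.
glottal: voiceless /h/, voiced /ɦ/.
The alveolar row has no voiceless member, so the gap is the voiceless alveolar fricative /s/.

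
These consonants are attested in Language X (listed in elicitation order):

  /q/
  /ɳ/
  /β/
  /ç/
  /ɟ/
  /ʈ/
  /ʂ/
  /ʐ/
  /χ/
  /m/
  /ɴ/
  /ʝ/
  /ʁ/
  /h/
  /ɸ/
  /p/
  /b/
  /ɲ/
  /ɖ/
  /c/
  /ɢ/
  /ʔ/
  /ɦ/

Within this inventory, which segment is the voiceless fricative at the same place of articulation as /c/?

/ç/

/c/ is a voiceless palatal stop.
The voiceless fricative at the same place is a voiceless palatal fricative — in this inventory, /ç/.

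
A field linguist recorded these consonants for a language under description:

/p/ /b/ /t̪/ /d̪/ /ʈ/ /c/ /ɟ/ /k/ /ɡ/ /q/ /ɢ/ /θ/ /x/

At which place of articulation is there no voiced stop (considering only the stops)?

Voiceless: /p/ (bilabial), /t̪/ (dental), /ʈ/ (retroflex), /c/ (palatal), /k/ (velar), /q/ (uvular).
Voiced: /b/ (bilabial), /d̪/ (dental), /ɟ/ (palatal), /ɡ/ (velar), /ɢ/ (uvular).
Every place of articulation has a voiced member except retroflex, where /ɖ/ would be expected.

retroflex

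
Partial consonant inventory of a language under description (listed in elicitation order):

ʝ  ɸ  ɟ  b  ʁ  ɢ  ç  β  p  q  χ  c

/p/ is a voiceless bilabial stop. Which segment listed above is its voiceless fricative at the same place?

The voiceless fricative at the same place is a voiceless bilabial fricative — in this inventory, /ɸ/.

/ɸ/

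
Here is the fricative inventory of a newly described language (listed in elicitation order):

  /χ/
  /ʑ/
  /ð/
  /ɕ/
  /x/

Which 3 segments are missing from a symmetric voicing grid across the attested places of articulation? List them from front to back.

/θ/, /ɣ/, /ʁ/

dental: voiceless —, voiced /ð/.
alveolo-palatal: voiceless /ɕ/, voiced /ʑ/.
velar: voiceless /x/, voiced —.
uvular: voiceless /χ/, voiced —.
Gaps, from front to back: dental lacks voiceless (/θ/); velar lacks voiced (/ɣ/); uvular lacks voiced (/ʁ/).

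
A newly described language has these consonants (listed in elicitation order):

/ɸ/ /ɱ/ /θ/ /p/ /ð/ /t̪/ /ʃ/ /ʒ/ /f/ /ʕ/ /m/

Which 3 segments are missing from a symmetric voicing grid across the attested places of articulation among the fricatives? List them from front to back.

/β/, /v/, /ħ/

place of articulation  voiceless  voiced  
bilabial          ɸ         —       
labiodental       f         —       
dental            θ         ð       
postalveolar      ʃ         ʒ       
pharyngeal        —         ʕ       
Gaps, from front to back: bilabial lacks voiced (/β/); labiodental lacks voiced (/v/); pharyngeal lacks voiceless (/ħ/).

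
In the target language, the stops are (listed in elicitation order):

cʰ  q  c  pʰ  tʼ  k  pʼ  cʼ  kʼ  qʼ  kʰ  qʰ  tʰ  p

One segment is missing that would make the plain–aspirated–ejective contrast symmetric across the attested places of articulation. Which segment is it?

/t/

Plain: /p/ (bilabial), /c/ (palatal), /k/ (velar), /q/ (uvular).
Aspirated: /pʰ/ (bilabial), /tʰ/ (alveolar), /cʰ/ (palatal), /kʰ/ (velar), /qʰ/ (uvular).
Ejective: /pʼ/ (bilabial), /tʼ/ (alveolar), /cʼ/ (palatal), /kʼ/ (velar), /qʼ/ (uvular).
The alveolar row has no plain member, so the gap is the plain alveolar stop /t/.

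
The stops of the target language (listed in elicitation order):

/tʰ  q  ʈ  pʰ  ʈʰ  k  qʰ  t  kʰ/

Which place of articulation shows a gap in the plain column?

bilabial

Plain: /t/ (alveolar), /ʈ/ (retroflex), /k/ (velar), /q/ (uvular).
Aspirated: /pʰ/ (bilabial), /tʰ/ (alveolar), /ʈʰ/ (retroflex), /kʰ/ (velar), /qʰ/ (uvular).
Every place of articulation has a plain member except bilabial, where /p/ would be expected.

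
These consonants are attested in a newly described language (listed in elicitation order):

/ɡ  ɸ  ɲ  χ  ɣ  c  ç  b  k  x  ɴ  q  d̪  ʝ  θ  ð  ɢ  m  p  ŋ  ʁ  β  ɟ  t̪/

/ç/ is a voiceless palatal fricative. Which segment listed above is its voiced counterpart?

The voiced counterpart is a voiced palatal fricative — in this inventory, /ʝ/.

/ʝ/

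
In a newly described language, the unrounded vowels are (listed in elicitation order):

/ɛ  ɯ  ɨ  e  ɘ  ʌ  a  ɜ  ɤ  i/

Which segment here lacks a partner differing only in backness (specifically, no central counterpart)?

/a/

High: /i/ ~ /ɨ/ ~ /ɯ/
High-mid: /e/ ~ /ɘ/ ~ /ɤ/
Low-mid: /ɛ/ ~ /ɜ/ ~ /ʌ/
Low: only /a/ (front); no central partner.
So /a/ is the unpaired segment.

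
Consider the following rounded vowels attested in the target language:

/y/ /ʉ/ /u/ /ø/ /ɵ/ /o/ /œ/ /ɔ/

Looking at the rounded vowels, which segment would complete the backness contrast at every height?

/ɞ/

high: front /y/, central /ʉ/, back /u/.
high-mid: front /ø/, central /ɵ/, back /o/.
low-mid: front /œ/, central —, back /ɔ/.
The low-mid row has no central member, so the gap is the low-mid central rounded vowel /ɞ/.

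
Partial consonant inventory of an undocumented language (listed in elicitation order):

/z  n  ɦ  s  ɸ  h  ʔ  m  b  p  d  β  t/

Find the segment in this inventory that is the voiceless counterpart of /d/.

/d/ is a voiced alveolar stop.
The voiceless counterpart is a voiceless alveolar stop — in this inventory, /t/.

/t/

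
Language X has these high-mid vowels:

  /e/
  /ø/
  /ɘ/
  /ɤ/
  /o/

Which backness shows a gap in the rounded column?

backness          unrounded  rounded 
front             e         ø       
central           ɘ         —       
back              ɤ         o       
Every backness has a rounded member except central, where /ɵ/ would be expected.

central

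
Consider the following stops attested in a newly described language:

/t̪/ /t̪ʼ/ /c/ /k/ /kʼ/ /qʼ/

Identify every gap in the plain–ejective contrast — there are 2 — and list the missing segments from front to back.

/cʼ/, /q/

dental: plain /t̪/, ejective /t̪ʼ/.
palatal: plain /c/, ejective —.
velar: plain /k/, ejective /kʼ/.
uvular: plain —, ejective /qʼ/.
Gaps, from front to back: palatal lacks ejective (/cʼ/); uvular lacks plain (/q/).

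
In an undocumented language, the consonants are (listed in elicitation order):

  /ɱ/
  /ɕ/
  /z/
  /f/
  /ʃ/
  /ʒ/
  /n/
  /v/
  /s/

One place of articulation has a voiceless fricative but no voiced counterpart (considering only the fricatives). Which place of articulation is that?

alveolo-palatal

Voiceless: /f/ (labiodental), /s/ (alveolar), /ʃ/ (postalveolar), /ɕ/ (alveolo-palatal).
Voiced: /v/ (labiodental), /z/ (alveolar), /ʒ/ (postalveolar).
Every place of articulation has a voiced member except alveolo-palatal, where /ʑ/ would be expected.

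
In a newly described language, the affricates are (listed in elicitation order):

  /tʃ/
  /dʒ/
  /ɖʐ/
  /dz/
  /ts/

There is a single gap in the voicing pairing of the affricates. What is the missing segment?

/ʈʂ/

place of articulation  voiceless  voiced  
alveolar          ts        dz      
postalveolar      tʃ        dʒ      
retroflex         —         ɖʐ      
The retroflex row has no voiceless member, so the gap is the voiceless retroflex affricate /ʈʂ/.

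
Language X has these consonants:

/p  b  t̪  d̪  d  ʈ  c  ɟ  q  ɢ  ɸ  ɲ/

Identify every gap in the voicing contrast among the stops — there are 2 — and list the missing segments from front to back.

/t/, /ɖ/

Voiceless: /p/ (bilabial), /t̪/ (dental), /ʈ/ (retroflex), /c/ (palatal), /q/ (uvular).
Voiced: /b/ (bilabial), /d̪/ (dental), /d/ (alveolar), /ɟ/ (palatal), /ɢ/ (uvular).
Gaps, from front to back: alveolar lacks voiceless (/t/); retroflex lacks voiced (/ɖ/).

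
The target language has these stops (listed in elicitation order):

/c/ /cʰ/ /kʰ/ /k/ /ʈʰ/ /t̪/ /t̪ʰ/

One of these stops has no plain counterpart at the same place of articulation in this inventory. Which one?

/ʈʰ/

Dental: /t̪/ ~ /t̪ʰ/
Palatal: /c/ ~ /cʰ/
Velar: /k/ ~ /kʰ/
Retroflex: only /ʈʰ/ (aspirated); no plain partner.
So /ʈʰ/ is the unpaired segment.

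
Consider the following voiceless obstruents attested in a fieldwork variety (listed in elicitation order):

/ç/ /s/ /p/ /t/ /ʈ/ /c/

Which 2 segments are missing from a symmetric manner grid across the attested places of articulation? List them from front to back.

/ɸ/, /ʂ/

bilabial: stop /p/, fricative —.
alveolar: stop /t/, fricative /s/.
retroflex: stop /ʈ/, fricative —.
palatal: stop /c/, fricative /ç/.
Gaps, from front to back: bilabial lacks fricative (/ɸ/); retroflex lacks fricative (/ʂ/).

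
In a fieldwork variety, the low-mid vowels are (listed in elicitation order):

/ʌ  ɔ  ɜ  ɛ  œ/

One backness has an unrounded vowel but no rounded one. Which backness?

front: unrounded /ɛ/, rounded /œ/.
central: unrounded /ɜ/, rounded —.
back: unrounded /ʌ/, rounded /ɔ/.
Every backness has a rounded member except central, where /ɞ/ would be expected.

central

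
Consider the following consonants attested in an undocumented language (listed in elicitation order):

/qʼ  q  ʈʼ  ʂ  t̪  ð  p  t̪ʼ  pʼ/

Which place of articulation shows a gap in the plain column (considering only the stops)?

retroflex

place of articulation  plain     ejective
bilabial          p         pʼ      
dental            t̪        t̪ʼ     
retroflex         —         ʈʼ      
uvular            q         qʼ      
Every place of articulation has a plain member except retroflex, where /ʈ/ would be expected.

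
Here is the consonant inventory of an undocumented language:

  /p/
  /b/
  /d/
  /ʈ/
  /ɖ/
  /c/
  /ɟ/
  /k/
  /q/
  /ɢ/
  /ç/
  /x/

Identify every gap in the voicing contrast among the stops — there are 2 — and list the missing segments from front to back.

Voiceless: /p/ (bilabial), /ʈ/ (retroflex), /c/ (palatal), /k/ (velar), /q/ (uvular).
Voiced: /b/ (bilabial), /d/ (alveolar), /ɖ/ (retroflex), /ɟ/ (palatal), /ɢ/ (uvular).
Gaps, from front to back: alveolar lacks voiceless (/t/); velar lacks voiced (/ɡ/).

/t/, /ɡ/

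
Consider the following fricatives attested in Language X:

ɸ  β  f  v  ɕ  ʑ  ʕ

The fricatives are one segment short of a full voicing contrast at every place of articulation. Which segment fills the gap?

bilabial: voiceless /ɸ/, voiced /β/.
labiodental: voiceless /f/, voiced /v/.
alveolo-palatal: voiceless /ɕ/, voiced /ʑ/.
pharyngeal: voiceless —, voiced /ʕ/.
The pharyngeal row has no voiceless member, so the gap is the voiceless pharyngeal fricative /ħ/.

/ħ/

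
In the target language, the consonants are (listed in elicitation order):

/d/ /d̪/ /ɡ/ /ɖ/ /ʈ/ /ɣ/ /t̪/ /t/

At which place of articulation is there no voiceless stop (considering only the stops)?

velar

place of articulation  voiceless  voiced  
dental            t̪        d̪      
alveolar          t         d       
retroflex         ʈ         ɖ       
velar             —         ɡ       
Every place of articulation has a voiceless member except velar, where /k/ would be expected.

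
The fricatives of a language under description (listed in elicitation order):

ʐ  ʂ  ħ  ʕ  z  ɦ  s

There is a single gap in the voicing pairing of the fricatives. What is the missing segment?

/h/

alveolar: voiceless /s/, voiced /z/.
retroflex: voiceless /ʂ/, voiced /ʐ/.
pharyngeal: voiceless /ħ/, voiced /ʕ/.
glottal: voiceless —, voiced /ɦ/.
The glottal row has no voiceless member, so the gap is the voiceless glottal fricative /h/.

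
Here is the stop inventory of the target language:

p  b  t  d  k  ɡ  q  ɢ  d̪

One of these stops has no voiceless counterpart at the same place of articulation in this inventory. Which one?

Bilabial: /p/ ~ /b/
Alveolar: /t/ ~ /d/
Velar: /k/ ~ /ɡ/
Uvular: /q/ ~ /ɢ/
Dental: only /d̪/ (voiced); no voiceless partner.
So /d̪/ is the unpaired segment.

/d̪/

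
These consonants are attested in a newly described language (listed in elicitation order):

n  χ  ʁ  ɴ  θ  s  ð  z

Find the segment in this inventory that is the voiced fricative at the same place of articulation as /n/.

/n/ is an alveolar nasal.
The voiced fricative at the same place is a voiced alveolar fricative — in this inventory, /z/.

/z/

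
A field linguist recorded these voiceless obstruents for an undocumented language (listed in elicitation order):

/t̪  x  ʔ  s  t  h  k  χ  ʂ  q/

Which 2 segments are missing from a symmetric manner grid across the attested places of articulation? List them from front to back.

Stop: /t̪/ (dental), /t/ (alveolar), /k/ (velar), /q/ (uvular), /ʔ/ (glottal).
Fricative: /s/ (alveolar), /ʂ/ (retroflex), /x/ (velar), /χ/ (uvular), /h/ (glottal).
Gaps, from front to back: dental lacks fricative (/θ/); retroflex lacks stop (/ʈ/).

/θ/, /ʈ/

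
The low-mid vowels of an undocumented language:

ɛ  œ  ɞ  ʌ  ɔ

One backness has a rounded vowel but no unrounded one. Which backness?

central

backness          unrounded  rounded 
front             ɛ         œ       
central           —         ɞ       
back              ʌ         ɔ       
Every backness has an unrounded member except central, where /ɜ/ would be expected.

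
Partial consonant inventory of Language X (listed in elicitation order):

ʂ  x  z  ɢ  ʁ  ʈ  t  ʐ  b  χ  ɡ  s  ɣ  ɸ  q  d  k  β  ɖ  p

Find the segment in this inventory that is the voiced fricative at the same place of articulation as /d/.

/z/

/d/ is a voiced alveolar stop.
The voiced fricative at the same place is a voiced alveolar fricative — in this inventory, /z/.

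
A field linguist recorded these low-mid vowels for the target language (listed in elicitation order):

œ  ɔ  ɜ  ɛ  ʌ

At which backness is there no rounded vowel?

Unrounded: /ɛ/ (front), /ɜ/ (central), /ʌ/ (back).
Rounded: /œ/ (front), /ɔ/ (back).
Every backness has a rounded member except central, where /ɞ/ would be expected.

central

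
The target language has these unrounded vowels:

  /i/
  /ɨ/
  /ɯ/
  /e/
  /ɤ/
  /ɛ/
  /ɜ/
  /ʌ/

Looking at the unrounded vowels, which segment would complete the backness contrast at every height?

Front: /i/ (high), /e/ (high-mid), /ɛ/ (low-mid).
Central: /ɨ/ (high), /ɜ/ (low-mid).
Back: /ɯ/ (high), /ɤ/ (high-mid), /ʌ/ (low-mid).
The high-mid row has no central member, so the gap is the high-mid central unrounded vowel /ɘ/.

/ɘ/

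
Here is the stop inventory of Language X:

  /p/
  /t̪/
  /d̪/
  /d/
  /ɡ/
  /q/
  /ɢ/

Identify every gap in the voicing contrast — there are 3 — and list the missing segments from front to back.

Voiceless: /p/ (bilabial), /t̪/ (dental), /q/ (uvular).
Voiced: /d̪/ (dental), /d/ (alveolar), /ɡ/ (velar), /ɢ/ (uvular).
Gaps, from front to back: bilabial lacks voiced (/b/); alveolar lacks voiceless (/t/); velar lacks voiceless (/k/).

/b/, /t/, /k/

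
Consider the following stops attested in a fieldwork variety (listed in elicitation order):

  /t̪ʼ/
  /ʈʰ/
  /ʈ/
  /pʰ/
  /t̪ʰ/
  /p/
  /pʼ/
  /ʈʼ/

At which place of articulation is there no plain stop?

dental

place of articulation  plain     aspirated  ejective
bilabial          p         pʰ        pʼ      
dental            —         t̪ʰ       t̪ʼ     
retroflex         ʈ         ʈʰ        ʈʼ      
Every place of articulation has a plain member except dental, where /t̪/ would be expected.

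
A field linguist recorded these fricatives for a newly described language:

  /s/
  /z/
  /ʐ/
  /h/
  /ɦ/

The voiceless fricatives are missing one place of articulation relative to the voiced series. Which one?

Voiceless: /s/ (alveolar), /h/ (glottal).
Voiced: /z/ (alveolar), /ʐ/ (retroflex), /ɦ/ (glottal).
Every place of articulation has a voiceless member except retroflex, where /ʂ/ would be expected.

retroflex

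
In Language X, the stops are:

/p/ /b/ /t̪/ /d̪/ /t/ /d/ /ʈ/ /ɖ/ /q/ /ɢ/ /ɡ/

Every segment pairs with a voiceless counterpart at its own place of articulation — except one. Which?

/ɡ/

Bilabial: /p/ ~ /b/
Dental: /t̪/ ~ /d̪/
Alveolar: /t/ ~ /d/
Retroflex: /ʈ/ ~ /ɖ/
Uvular: /q/ ~ /ɢ/
Velar: only /ɡ/ (voiced); no voiceless partner.
So /ɡ/ is the unpaired segment.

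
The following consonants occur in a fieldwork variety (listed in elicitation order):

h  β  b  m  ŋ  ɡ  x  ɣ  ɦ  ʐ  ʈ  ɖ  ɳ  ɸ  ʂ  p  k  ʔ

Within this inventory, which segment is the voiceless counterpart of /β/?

/ɸ/

/β/ is a voiced bilabial fricative.
The voiceless counterpart is a voiceless bilabial fricative — in this inventory, /ɸ/.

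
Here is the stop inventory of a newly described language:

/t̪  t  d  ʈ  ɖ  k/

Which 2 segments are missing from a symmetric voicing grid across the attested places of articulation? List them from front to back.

dental: voiceless /t̪/, voiced —.
alveolar: voiceless /t/, voiced /d/.
retroflex: voiceless /ʈ/, voiced /ɖ/.
velar: voiceless /k/, voiced —.
Gaps, from front to back: dental lacks voiced (/d̪/); velar lacks voiced (/ɡ/).

/d̪/, /ɡ/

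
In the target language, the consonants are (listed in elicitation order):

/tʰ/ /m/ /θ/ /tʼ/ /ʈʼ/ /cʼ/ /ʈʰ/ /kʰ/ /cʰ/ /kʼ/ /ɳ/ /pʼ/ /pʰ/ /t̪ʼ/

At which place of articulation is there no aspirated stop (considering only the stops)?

dental

place of articulation  aspirated  ejective
bilabial          pʰ        pʼ      
dental            —         t̪ʼ     
alveolar          tʰ        tʼ      
retroflex         ʈʰ        ʈʼ      
palatal           cʰ        cʼ      
velar             kʰ        kʼ      
Every place of articulation has an aspirated member except dental, where /t̪ʰ/ would be expected.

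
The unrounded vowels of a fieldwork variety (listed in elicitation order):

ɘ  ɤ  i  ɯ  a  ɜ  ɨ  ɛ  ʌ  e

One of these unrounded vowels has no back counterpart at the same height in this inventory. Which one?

/a/

High: /i/ ~ /ɨ/ ~ /ɯ/
High-mid: /e/ ~ /ɘ/ ~ /ɤ/
Low-mid: /ɛ/ ~ /ɜ/ ~ /ʌ/
Low: only /a/ (front); no back partner.
So /a/ is the unpaired segment.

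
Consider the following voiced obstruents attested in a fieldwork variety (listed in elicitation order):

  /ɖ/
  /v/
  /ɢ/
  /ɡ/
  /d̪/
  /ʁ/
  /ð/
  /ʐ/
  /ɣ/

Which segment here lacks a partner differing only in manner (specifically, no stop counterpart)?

Dental: /d̪/ ~ /ð/
Retroflex: /ɖ/ ~ /ʐ/
Velar: /ɡ/ ~ /ɣ/
Uvular: /ɢ/ ~ /ʁ/
Labiodental: only /v/ (fricative); no stop partner.
So /v/ is the unpaired segment.

/v/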